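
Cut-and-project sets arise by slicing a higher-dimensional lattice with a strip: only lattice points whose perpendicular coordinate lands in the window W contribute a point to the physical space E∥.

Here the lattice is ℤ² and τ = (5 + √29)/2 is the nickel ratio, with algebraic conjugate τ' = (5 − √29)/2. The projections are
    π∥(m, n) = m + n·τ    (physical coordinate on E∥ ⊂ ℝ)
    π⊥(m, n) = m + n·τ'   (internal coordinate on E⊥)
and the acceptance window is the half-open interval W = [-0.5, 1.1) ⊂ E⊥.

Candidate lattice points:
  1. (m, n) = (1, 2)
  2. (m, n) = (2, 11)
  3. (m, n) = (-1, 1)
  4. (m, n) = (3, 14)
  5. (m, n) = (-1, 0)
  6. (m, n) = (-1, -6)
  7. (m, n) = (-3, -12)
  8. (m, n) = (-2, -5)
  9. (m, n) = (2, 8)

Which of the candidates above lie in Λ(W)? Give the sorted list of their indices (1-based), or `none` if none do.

Numerically τ ≈ 5.1926 and τ' = −1/τ ≈ -0.1926.
#1 (1,2): internal coord 1 + (2)·τ' = +0.6148; +0.6148 ∈ [-0.5, 1.1) → IN Λ
#2 (2,11): internal coord 2 + (11)·τ' = -0.1184; -0.1184 ∈ [-0.5, 1.1) → IN Λ
#3 (-1,1): internal coord -1 + (1)·τ' = -1.1926; -1.1926 ∉ [-0.5, 1.1) → out
#4 (3,14): internal coord 3 + (14)·τ' = +0.3038; +0.3038 ∈ [-0.5, 1.1) → IN Λ
#5 (-1,0): internal coord -1 + (0)·τ' = -1.0000; -1.0000 ∉ [-0.5, 1.1) → out
#6 (-1,-6): internal coord -1 + (-6)·τ' = +0.1555; +0.1555 ∈ [-0.5, 1.1) → IN Λ
#7 (-3,-12): internal coord -3 + (-12)·τ' = -0.6890; -0.6890 ∉ [-0.5, 1.1) → out
#8 (-2,-5): internal coord -2 + (-5)·τ' = -1.0371; -1.0371 ∉ [-0.5, 1.1) → out
#9 (2,8): internal coord 2 + (8)·τ' = +0.4593; +0.4593 ∈ [-0.5, 1.1) → IN Λ

1, 2, 4, 6, 9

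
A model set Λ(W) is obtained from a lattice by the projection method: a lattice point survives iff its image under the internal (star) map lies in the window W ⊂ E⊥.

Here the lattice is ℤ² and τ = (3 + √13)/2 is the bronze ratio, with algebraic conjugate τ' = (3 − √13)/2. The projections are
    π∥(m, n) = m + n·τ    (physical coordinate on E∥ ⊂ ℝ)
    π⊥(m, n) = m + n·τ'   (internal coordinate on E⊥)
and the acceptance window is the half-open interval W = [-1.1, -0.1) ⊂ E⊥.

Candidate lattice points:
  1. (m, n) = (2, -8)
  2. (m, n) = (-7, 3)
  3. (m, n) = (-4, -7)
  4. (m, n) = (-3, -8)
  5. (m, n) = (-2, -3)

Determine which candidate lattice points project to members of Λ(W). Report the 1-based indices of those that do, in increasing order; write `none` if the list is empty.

4, 5

τ' = (3−√13)/2 ≈ -0.302776.
#1 (2,-8): internal coord 2 + (-8)·τ' = +4.422205; +4.422205 ∉ [-1.1, -0.1) → out
#2 (-7,3): internal coord -7 + (3)·τ' = -7.908327; -7.908327 ∉ [-1.1, -0.1) → out
#3 (-4,-7): internal coord -4 + (-7)·τ' = -1.880571; -1.880571 ∉ [-1.1, -0.1) → out
#4 (-3,-8): internal coord -3 + (-8)·τ' = -0.577795; -0.577795 ∈ [-1.1, -0.1) → IN Λ
#5 (-2,-3): internal coord -2 + (-3)·τ' = -1.091673; -1.091673 ∈ [-1.1, -0.1) → IN Λ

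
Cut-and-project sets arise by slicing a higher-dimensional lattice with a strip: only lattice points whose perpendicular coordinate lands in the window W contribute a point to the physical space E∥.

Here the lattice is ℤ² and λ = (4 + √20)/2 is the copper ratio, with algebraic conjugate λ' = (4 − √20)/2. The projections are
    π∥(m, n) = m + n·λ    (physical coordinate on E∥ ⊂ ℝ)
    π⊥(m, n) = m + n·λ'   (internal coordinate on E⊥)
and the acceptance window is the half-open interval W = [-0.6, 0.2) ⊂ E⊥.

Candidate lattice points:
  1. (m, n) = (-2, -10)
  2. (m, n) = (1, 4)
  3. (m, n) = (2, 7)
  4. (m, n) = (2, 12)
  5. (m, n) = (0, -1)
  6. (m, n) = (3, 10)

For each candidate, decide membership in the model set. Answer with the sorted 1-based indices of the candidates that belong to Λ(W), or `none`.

2

λ' = (4−√20)/2 ≈ -0.23607.
[1] lift (-2,-10): star map gives 0.36068; window check -0.6 ≤ 0.36068 < 0.2 is false → out
[2] lift (1,4): star map gives 0.05573; window check -0.6 ≤ 0.05573 < 0.2 is true → IN Λ
[3] lift (2,7): star map gives 0.34752; window check -0.6 ≤ 0.34752 < 0.2 is false → out
[4] lift (2,12): star map gives -0.83282; window check -0.6 ≤ -0.83282 < 0.2 is false → out
[5] lift (0,-1): star map gives 0.23607; window check -0.6 ≤ 0.23607 < 0.2 is false → out
[6] lift (3,10): star map gives 0.63932; window check -0.6 ≤ 0.63932 < 0.2 is false → out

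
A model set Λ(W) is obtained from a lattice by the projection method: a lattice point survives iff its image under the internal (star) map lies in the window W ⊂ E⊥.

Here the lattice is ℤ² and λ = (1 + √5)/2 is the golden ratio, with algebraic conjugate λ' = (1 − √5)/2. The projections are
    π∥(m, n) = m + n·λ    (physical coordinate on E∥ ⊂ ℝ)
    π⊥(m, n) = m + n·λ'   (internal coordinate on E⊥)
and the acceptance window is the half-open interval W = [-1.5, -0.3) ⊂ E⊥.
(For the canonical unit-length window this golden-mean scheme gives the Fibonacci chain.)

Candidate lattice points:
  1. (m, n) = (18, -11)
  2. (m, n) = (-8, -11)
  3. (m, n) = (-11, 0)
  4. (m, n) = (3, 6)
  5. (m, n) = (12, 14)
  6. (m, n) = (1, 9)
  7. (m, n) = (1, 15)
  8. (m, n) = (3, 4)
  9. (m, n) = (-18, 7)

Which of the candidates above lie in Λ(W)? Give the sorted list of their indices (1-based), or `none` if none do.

λ' = (1−√5)/2 ≈ -0.6180.
#1 (18,-11): internal coord 18 + (-11)·λ' = +24.7984; +24.7984 ∉ [-1.5, -0.3) → out
#2 (-8,-11): internal coord -8 + (-11)·λ' = -1.2016; -1.2016 ∈ [-1.5, -0.3) → IN Λ
#3 (-11,0): internal coord -11 + (0)·λ' = -11.0000; -11.0000 ∉ [-1.5, -0.3) → out
#4 (3,6): internal coord 3 + (6)·λ' = -0.7082; -0.7082 ∈ [-1.5, -0.3) → IN Λ
#5 (12,14): internal coord 12 + (14)·λ' = +3.3475; +3.3475 ∉ [-1.5, -0.3) → out
#6 (1,9): internal coord 1 + (9)·λ' = -4.5623; -4.5623 ∉ [-1.5, -0.3) → out
#7 (1,15): internal coord 1 + (15)·λ' = -8.2705; -8.2705 ∉ [-1.5, -0.3) → out
#8 (3,4): internal coord 3 + (4)·λ' = +0.5279; +0.5279 ∉ [-1.5, -0.3) → out
#9 (-18,7): internal coord -18 + (7)·λ' = -22.3262; -22.3262 ∉ [-1.5, -0.3) → out

2, 4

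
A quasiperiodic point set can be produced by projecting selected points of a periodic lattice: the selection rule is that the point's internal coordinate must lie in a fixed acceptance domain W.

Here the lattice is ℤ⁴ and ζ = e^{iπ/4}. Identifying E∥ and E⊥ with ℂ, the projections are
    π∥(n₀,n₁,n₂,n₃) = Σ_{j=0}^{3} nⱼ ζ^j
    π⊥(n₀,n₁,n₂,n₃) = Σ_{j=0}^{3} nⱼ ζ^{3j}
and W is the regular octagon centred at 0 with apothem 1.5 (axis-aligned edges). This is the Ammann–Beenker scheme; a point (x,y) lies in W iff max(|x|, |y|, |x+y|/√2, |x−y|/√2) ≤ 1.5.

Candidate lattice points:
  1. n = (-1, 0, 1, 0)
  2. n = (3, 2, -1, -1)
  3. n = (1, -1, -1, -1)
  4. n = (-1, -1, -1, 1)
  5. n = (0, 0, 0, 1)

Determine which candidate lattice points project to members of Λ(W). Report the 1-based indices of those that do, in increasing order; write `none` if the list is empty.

π⊥(n) = n₀ + n₁ζ³ + n₂ζ⁶ + n₃ζ⁹ where ζ = e^{iπ/4}.
candidate 1: n = (-1, 0, 1, 0) → π⊥ ≈ (-1.000000, -1.000000); max(|x|,|y|,|x±y|/√2) = 1.414214 ≤ 1.5 ⇒ ∈ W
candidate 2: n = (3, 2, -1, -1) → π⊥ ≈ (+0.878680, +1.707107); max(|x|,|y|,|x±y|/√2) = 1.828427 > 1.5 ⇒ ∉ W
candidate 3: n = (1, -1, -1, -1) → π⊥ ≈ (+1.000000, -0.414214); max(|x|,|y|,|x±y|/√2) = 1.000000 ≤ 1.5 ⇒ ∈ W
candidate 4: n = (-1, -1, -1, 1) → π⊥ ≈ (+0.414214, +1.000000); max(|x|,|y|,|x±y|/√2) = 1.000000 ≤ 1.5 ⇒ ∈ W
candidate 5: n = (0, 0, 0, 1) → π⊥ ≈ (+0.707107, +0.707107); max(|x|,|y|,|x±y|/√2) = 1.000000 ≤ 1.5 ⇒ ∈ W

1, 3, 4, 5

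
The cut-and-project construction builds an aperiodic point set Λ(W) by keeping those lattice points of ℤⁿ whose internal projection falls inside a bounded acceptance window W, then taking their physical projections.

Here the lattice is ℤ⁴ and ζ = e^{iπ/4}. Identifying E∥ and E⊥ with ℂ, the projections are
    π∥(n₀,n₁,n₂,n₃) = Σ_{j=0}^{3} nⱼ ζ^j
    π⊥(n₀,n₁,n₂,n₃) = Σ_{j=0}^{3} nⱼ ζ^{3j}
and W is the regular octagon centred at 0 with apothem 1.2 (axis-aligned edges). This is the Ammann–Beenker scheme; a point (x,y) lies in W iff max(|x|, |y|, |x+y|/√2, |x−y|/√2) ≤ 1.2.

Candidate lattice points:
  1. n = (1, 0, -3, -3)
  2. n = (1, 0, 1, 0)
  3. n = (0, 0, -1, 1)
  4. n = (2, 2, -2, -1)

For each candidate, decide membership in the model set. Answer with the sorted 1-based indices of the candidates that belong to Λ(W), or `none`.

π⊥(n) = n₀ + n₁ζ³ + n₂ζ⁶ + n₃ζ⁹ where ζ = e^{iπ/4}.
candidate 1: n = (1, 0, -3, -3) → π⊥ ≈ (-1.121320, +0.878680); max(|x|,|y|,|x±y|/√2) = 1.414214 > 1.2 ⇒ ∉ W
candidate 2: n = (1, 0, 1, 0) → π⊥ ≈ (+1.000000, -1.000000); max(|x|,|y|,|x±y|/√2) = 1.414214 > 1.2 ⇒ ∉ W
candidate 3: n = (0, 0, -1, 1) → π⊥ ≈ (+0.707107, +1.707107); max(|x|,|y|,|x±y|/√2) = 1.707107 > 1.2 ⇒ ∉ W
candidate 4: n = (2, 2, -2, -1) → π⊥ ≈ (-0.121320, +2.707107); max(|x|,|y|,|x±y|/√2) = 2.707107 > 1.2 ⇒ ∉ W

none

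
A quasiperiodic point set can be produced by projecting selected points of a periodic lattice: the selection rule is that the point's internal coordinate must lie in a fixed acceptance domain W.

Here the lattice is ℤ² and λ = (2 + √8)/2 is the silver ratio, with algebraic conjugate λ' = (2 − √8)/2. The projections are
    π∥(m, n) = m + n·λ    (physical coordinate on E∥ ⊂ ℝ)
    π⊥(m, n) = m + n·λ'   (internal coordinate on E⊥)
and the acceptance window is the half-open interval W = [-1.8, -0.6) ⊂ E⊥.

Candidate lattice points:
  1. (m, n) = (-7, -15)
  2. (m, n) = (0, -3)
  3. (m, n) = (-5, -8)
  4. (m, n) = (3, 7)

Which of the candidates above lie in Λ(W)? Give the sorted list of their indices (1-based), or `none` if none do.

Numerically λ ≈ 2.414214 and λ' = −1/λ ≈ -0.414214.
candidate 1: (m,n)=(-7,-15) → π∥ = -7-15·λ ≈ -43.213203, π⊥ = -7-15·λ' ≈ -0.786797 ∈ [-1.8, -0.6) ⇒ IN Λ
candidate 2: (m,n)=(0,-3) → π∥ = 0-3·λ ≈ -7.242641, π⊥ = 0-3·λ' ≈ 1.242641 ∉ [-1.8, -0.6) ⇒ out
candidate 3: (m,n)=(-5,-8) → π∥ = -5-8·λ ≈ -24.313708, π⊥ = -5-8·λ' ≈ -1.686292 ∈ [-1.8, -0.6) ⇒ IN Λ
candidate 4: (m,n)=(3,7) → π∥ = 3+7·λ ≈ 19.899495, π⊥ = 3+7·λ' ≈ 0.100505 ∉ [-1.8, -0.6) ⇒ out

1, 3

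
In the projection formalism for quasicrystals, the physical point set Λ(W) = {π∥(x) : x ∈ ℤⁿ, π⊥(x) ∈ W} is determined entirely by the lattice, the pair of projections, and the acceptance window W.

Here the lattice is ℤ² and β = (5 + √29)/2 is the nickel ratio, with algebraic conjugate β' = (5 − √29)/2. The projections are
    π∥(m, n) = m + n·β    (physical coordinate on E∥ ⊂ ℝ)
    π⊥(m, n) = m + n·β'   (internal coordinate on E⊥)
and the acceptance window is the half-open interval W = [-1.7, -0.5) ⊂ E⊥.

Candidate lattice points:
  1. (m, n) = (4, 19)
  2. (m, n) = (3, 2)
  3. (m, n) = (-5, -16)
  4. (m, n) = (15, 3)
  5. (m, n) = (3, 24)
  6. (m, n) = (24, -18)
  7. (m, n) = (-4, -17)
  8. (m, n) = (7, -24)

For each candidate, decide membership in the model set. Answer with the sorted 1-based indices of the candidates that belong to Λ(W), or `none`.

5, 7

Compute β' = (5−√29)/2 = -0.1926, so π⊥(m,n) = m -0.1926·n.
candidate 1: (m,n)=(4,19) → π∥ = 4+19·β ≈ 102.6591, π⊥ = 4+19·β' ≈ 0.3409 ∉ [-1.7, -0.5) ⇒ out
candidate 2: (m,n)=(3,2) → π∥ = 3+2·β ≈ 13.3852, π⊥ = 3+2·β' ≈ 2.6148 ∉ [-1.7, -0.5) ⇒ out
candidate 3: (m,n)=(-5,-16) → π∥ = -5-16·β ≈ -88.0813, π⊥ = -5-16·β' ≈ -1.9187 ∉ [-1.7, -0.5) ⇒ out
candidate 4: (m,n)=(15,3) → π∥ = 15+3·β ≈ 30.5777, π⊥ = 15+3·β' ≈ 14.4223 ∉ [-1.7, -0.5) ⇒ out
candidate 5: (m,n)=(3,24) → π∥ = 3+24·β ≈ 127.6220, π⊥ = 3+24·β' ≈ -1.6220 ∈ [-1.7, -0.5) ⇒ IN Λ
candidate 6: (m,n)=(24,-18) → π∥ = 24-18·β ≈ -69.4665, π⊥ = 24-18·β' ≈ 27.4665 ∉ [-1.7, -0.5) ⇒ out
candidate 7: (m,n)=(-4,-17) → π∥ = -4-17·β ≈ -92.2739, π⊥ = -4-17·β' ≈ -0.7261 ∈ [-1.7, -0.5) ⇒ IN Λ
candidate 8: (m,n)=(7,-24) → π∥ = 7-24·β ≈ -117.6220, π⊥ = 7-24·β' ≈ 11.6220 ∉ [-1.7, -0.5) ⇒ out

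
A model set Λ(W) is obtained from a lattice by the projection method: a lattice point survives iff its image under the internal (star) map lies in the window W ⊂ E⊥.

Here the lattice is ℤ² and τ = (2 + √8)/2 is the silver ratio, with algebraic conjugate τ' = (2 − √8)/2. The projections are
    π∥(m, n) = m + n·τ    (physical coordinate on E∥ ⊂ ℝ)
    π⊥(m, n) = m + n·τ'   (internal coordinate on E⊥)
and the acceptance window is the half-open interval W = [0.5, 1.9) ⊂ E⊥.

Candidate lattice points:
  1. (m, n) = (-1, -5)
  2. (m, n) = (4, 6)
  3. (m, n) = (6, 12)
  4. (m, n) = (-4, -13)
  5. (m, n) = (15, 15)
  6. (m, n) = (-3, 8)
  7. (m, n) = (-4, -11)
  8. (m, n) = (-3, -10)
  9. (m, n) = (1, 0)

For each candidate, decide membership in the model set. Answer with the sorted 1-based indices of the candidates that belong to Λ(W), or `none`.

τ' = (2−√8)/2 ≈ -0.41421.
[1] lift (-1,-5): star map gives 1.07107; window check 0.5 ≤ 1.07107 < 1.9 is true → IN Λ
[2] lift (4,6): star map gives 1.51472; window check 0.5 ≤ 1.51472 < 1.9 is true → IN Λ
[3] lift (6,12): star map gives 1.02944; window check 0.5 ≤ 1.02944 < 1.9 is true → IN Λ
[4] lift (-4,-13): star map gives 1.38478; window check 0.5 ≤ 1.38478 < 1.9 is true → IN Λ
[5] lift (15,15): star map gives 8.78680; window check 0.5 ≤ 8.78680 < 1.9 is false → out
[6] lift (-3,8): star map gives -6.31371; window check 0.5 ≤ -6.31371 < 1.9 is false → out
[7] lift (-4,-11): star map gives 0.55635; window check 0.5 ≤ 0.55635 < 1.9 is true → IN Λ
[8] lift (-3,-10): star map gives 1.14214; window check 0.5 ≤ 1.14214 < 1.9 is true → IN Λ
[9] lift (1,0): star map gives 1.00000; window check 0.5 ≤ 1.00000 < 1.9 is true → IN Λ

1, 2, 3, 4, 7, 8, 9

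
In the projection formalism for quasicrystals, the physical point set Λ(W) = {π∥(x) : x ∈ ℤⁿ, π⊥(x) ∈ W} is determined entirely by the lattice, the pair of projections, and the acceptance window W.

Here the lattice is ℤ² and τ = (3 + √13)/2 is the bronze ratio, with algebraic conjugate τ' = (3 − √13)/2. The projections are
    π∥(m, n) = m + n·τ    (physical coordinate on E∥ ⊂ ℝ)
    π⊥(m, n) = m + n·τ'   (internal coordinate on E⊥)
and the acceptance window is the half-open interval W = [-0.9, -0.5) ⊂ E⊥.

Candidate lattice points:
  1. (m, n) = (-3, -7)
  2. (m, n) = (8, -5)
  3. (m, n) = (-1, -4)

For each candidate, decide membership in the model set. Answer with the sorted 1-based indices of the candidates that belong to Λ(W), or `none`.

1

τ' = (3−√13)/2 ≈ -0.3028.
candidate 1: (m,n)=(-3,-7) → π∥ = -3-7·τ ≈ -26.1194, π⊥ = -3-7·τ' ≈ -0.8806 ∈ [-0.9, -0.5) ⇒ IN Λ
candidate 2: (m,n)=(8,-5) → π∥ = 8-5·τ ≈ -8.5139, π⊥ = 8-5·τ' ≈ 9.5139 ∉ [-0.9, -0.5) ⇒ out
candidate 3: (m,n)=(-1,-4) → π∥ = -1-4·τ ≈ -14.2111, π⊥ = -1-4·τ' ≈ 0.2111 ∉ [-0.9, -0.5) ⇒ out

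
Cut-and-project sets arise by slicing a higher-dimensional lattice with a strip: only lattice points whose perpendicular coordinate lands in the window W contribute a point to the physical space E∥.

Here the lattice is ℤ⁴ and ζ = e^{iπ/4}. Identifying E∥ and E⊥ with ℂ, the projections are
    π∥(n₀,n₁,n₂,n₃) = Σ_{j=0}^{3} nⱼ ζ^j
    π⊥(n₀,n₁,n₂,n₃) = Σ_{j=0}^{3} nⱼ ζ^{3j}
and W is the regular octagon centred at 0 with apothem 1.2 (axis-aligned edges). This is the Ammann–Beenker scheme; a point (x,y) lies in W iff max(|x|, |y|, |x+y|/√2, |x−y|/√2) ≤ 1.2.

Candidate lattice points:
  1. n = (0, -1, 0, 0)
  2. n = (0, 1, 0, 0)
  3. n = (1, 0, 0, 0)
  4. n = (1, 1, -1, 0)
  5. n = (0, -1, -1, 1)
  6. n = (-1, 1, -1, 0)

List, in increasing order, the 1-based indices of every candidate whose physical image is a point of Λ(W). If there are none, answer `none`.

1, 2, 3

Internal map: ζ^{3j} for j=0..3 gives (1,0), (−√2/2,√2/2), (0,−1), (√2/2,√2/2).
candidate 1: n = (0, -1, 0, 0) → π⊥ ≈ (+0.7071, -0.7071); max(|x|,|y|,|x±y|/√2) = 1.0000 ≤ 1.2 ⇒ ∈ W
candidate 2: n = (0, 1, 0, 0) → π⊥ ≈ (-0.7071, +0.7071); max(|x|,|y|,|x±y|/√2) = 1.0000 ≤ 1.2 ⇒ ∈ W
candidate 3: n = (1, 0, 0, 0) → π⊥ ≈ (+1.0000, +0.0000); max(|x|,|y|,|x±y|/√2) = 1.0000 ≤ 1.2 ⇒ ∈ W
candidate 4: n = (1, 1, -1, 0) → π⊥ ≈ (+0.2929, +1.7071); max(|x|,|y|,|x±y|/√2) = 1.7071 > 1.2 ⇒ ∉ W
candidate 5: n = (0, -1, -1, 1) → π⊥ ≈ (+1.4142, +1.0000); max(|x|,|y|,|x±y|/√2) = 1.7071 > 1.2 ⇒ ∉ W
candidate 6: n = (-1, 1, -1, 0) → π⊥ ≈ (-1.7071, +1.7071); max(|x|,|y|,|x±y|/√2) = 2.4142 > 1.2 ⇒ ∉ W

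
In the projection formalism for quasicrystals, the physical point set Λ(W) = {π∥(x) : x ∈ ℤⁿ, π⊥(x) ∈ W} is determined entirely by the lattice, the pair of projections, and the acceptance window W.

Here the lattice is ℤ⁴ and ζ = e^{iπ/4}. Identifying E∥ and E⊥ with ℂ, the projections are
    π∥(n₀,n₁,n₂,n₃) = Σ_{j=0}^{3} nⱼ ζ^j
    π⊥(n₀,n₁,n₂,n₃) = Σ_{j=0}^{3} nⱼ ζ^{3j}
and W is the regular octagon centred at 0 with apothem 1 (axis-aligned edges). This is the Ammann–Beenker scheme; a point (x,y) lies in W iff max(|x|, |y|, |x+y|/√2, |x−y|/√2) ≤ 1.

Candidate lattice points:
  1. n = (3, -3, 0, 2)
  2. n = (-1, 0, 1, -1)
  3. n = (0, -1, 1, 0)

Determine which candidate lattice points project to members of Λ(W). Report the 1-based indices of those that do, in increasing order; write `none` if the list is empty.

π⊥(n) = n₀ + n₁ζ³ + n₂ζ⁶ + n₃ζ⁹ where ζ = e^{iπ/4}.
candidate 1: n = (3, -3, 0, 2) → π⊥ ≈ (+6.535534, -0.707107); max(|x|,|y|,|x±y|/√2) = 6.535534 > 1 ⇒ ∉ W
candidate 2: n = (-1, 0, 1, -1) → π⊥ ≈ (-1.707107, -1.707107); max(|x|,|y|,|x±y|/√2) = 2.414214 > 1 ⇒ ∉ W
candidate 3: n = (0, -1, 1, 0) → π⊥ ≈ (+0.707107, -1.707107); max(|x|,|y|,|x±y|/√2) = 1.707107 > 1 ⇒ ∉ W

none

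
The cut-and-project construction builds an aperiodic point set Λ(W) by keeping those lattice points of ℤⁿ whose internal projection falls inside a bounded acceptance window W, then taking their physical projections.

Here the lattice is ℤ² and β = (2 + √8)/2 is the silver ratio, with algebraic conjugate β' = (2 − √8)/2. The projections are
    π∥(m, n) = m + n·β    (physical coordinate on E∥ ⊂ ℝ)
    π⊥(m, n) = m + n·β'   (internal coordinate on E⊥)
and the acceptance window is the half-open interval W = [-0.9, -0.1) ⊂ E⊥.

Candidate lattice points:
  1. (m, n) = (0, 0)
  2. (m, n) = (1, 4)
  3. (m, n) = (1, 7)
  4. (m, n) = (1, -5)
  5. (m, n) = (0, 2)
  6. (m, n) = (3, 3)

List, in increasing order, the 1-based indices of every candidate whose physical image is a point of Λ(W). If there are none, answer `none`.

Numerically β ≈ 2.4142 and β' = −1/β ≈ -0.4142.
candidate 1: (m,n)=(0,0) → π∥ = 0+0·β ≈ 0.0000, π⊥ = 0+0·β' ≈ 0.0000 ∉ [-0.9, -0.1) ⇒ out
candidate 2: (m,n)=(1,4) → π∥ = 1+4·β ≈ 10.6569, π⊥ = 1+4·β' ≈ -0.6569 ∈ [-0.9, -0.1) ⇒ IN Λ
candidate 3: (m,n)=(1,7) → π∥ = 1+7·β ≈ 17.8995, π⊥ = 1+7·β' ≈ -1.8995 ∉ [-0.9, -0.1) ⇒ out
candidate 4: (m,n)=(1,-5) → π∥ = 1-5·β ≈ -11.0711, π⊥ = 1-5·β' ≈ 3.0711 ∉ [-0.9, -0.1) ⇒ out
candidate 5: (m,n)=(0,2) → π∥ = 0+2·β ≈ 4.8284, π⊥ = 0+2·β' ≈ -0.8284 ∈ [-0.9, -0.1) ⇒ IN Λ
candidate 6: (m,n)=(3,3) → π∥ = 3+3·β ≈ 10.2426, π⊥ = 3+3·β' ≈ 1.7574 ∉ [-0.9, -0.1) ⇒ out

2, 5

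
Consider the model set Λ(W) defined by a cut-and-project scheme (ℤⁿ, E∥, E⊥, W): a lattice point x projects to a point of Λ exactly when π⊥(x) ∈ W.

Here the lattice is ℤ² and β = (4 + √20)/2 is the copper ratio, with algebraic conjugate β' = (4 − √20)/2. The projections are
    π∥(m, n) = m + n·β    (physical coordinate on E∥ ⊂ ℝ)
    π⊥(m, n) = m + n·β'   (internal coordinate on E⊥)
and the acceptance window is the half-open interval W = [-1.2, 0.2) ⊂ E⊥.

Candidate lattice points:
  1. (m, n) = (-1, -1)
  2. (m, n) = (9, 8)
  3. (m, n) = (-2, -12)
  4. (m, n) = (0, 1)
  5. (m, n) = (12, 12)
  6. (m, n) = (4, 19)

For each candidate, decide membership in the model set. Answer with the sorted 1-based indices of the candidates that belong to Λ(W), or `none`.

1, 4, 6

β' = (4−√20)/2 ≈ -0.23607.
[1] lift (-1,-1): star map gives -0.76393; window check -1.2 ≤ -0.76393 < 0.2 is true → IN Λ
[2] lift (9,8): star map gives 7.11146; window check -1.2 ≤ 7.11146 < 0.2 is false → out
[3] lift (-2,-12): star map gives 0.83282; window check -1.2 ≤ 0.83282 < 0.2 is false → out
[4] lift (0,1): star map gives -0.23607; window check -1.2 ≤ -0.23607 < 0.2 is true → IN Λ
[5] lift (12,12): star map gives 9.16718; window check -1.2 ≤ 9.16718 < 0.2 is false → out
[6] lift (4,19): star map gives -0.48529; window check -1.2 ≤ -0.48529 < 0.2 is true → IN Λ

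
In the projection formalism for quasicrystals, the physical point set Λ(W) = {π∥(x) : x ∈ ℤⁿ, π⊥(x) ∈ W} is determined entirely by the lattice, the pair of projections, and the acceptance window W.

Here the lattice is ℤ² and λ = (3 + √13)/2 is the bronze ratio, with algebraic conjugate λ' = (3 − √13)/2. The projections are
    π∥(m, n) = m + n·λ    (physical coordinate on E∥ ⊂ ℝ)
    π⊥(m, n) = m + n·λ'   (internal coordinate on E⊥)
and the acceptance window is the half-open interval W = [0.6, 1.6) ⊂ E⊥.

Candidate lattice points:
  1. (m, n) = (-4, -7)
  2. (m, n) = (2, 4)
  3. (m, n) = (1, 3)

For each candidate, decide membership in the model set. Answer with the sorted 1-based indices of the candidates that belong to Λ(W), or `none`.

2

Compute λ' = (3−√13)/2 = -0.3028, so π⊥(m,n) = m -0.3028·n.
candidate 1: (m,n)=(-4,-7) → π∥ = -4-7·λ ≈ -27.1194, π⊥ = -4-7·λ' ≈ -1.8806 ∉ [0.6, 1.6) ⇒ out
candidate 2: (m,n)=(2,4) → π∥ = 2+4·λ ≈ 15.2111, π⊥ = 2+4·λ' ≈ 0.7889 ∈ [0.6, 1.6) ⇒ IN Λ
candidate 3: (m,n)=(1,3) → π∥ = 1+3·λ ≈ 10.9083, π⊥ = 1+3·λ' ≈ 0.0917 ∉ [0.6, 1.6) ⇒ out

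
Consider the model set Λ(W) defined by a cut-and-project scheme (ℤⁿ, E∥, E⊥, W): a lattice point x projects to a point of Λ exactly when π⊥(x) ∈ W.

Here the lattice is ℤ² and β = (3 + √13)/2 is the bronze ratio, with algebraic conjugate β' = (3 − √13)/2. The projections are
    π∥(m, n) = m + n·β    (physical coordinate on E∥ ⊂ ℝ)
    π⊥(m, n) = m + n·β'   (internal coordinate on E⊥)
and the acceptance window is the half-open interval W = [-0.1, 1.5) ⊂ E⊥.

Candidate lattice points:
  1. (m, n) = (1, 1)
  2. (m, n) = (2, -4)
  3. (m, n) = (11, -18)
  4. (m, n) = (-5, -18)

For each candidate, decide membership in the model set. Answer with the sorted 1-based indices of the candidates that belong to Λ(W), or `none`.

Compute β' = (3−√13)/2 = -0.302776, so π⊥(m,n) = m -0.302776·n.
candidate 1: (m,n)=(1,1) → π∥ = 1+1·β ≈ 4.302776, π⊥ = 1+1·β' ≈ 0.697224 ∈ [-0.1, 1.5) ⇒ IN Λ
candidate 2: (m,n)=(2,-4) → π∥ = 2-4·β ≈ -11.211103, π⊥ = 2-4·β' ≈ 3.211103 ∉ [-0.1, 1.5) ⇒ out
candidate 3: (m,n)=(11,-18) → π∥ = 11-18·β ≈ -48.449961, π⊥ = 11-18·β' ≈ 16.449961 ∉ [-0.1, 1.5) ⇒ out
candidate 4: (m,n)=(-5,-18) → π∥ = -5-18·β ≈ -64.449961, π⊥ = -5-18·β' ≈ 0.449961 ∈ [-0.1, 1.5) ⇒ IN Λ

1, 4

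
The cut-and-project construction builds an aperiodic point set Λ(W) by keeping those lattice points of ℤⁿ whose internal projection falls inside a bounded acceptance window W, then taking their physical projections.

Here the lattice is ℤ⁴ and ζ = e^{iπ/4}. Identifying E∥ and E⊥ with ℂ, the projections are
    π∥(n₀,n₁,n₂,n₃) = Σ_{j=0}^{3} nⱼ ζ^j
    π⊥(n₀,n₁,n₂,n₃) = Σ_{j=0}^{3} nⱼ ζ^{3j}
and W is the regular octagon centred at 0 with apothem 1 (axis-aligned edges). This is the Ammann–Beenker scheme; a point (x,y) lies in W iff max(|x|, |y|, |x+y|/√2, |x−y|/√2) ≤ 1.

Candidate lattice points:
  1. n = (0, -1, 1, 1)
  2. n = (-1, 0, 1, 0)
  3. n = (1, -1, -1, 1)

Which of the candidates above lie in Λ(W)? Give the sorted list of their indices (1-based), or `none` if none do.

none

π⊥(n) = n₀ + n₁ζ³ + n₂ζ⁶ + n₃ζ⁹ where ζ = e^{iπ/4}.
#1 (0, -1, 1, 1): internal (1.4142, -1.0000); octagon support 1.7071 vs apothem 1 → ∉ W
#2 (-1, 0, 1, 0): internal (-1.0000, -1.0000); octagon support 1.4142 vs apothem 1 → ∉ W
#3 (1, -1, -1, 1): internal (2.4142, 1.0000); octagon support 2.4142 vs apothem 1 → ∉ W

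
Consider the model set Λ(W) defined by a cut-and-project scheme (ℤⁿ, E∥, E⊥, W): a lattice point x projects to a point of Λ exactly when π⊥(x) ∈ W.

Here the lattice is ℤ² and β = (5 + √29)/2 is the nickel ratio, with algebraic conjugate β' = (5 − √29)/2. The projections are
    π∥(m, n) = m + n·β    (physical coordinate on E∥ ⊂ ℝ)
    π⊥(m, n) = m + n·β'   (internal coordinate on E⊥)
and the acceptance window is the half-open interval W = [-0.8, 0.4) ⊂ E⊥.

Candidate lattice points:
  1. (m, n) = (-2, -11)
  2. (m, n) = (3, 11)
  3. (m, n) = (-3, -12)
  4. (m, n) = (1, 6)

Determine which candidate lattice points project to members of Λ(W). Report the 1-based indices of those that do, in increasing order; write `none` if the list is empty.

β' = (5−√29)/2 ≈ -0.1926.
candidate 1: (m,n)=(-2,-11) → π∥ = -2-11·β ≈ -59.1184, π⊥ = -2-11·β' ≈ 0.1184 ∈ [-0.8, 0.4) ⇒ IN Λ
candidate 2: (m,n)=(3,11) → π∥ = 3+11·β ≈ 60.1184, π⊥ = 3+11·β' ≈ 0.8816 ∉ [-0.8, 0.4) ⇒ out
candidate 3: (m,n)=(-3,-12) → π∥ = -3-12·β ≈ -65.3110, π⊥ = -3-12·β' ≈ -0.6890 ∈ [-0.8, 0.4) ⇒ IN Λ
candidate 4: (m,n)=(1,6) → π∥ = 1+6·β ≈ 32.1555, π⊥ = 1+6·β' ≈ -0.1555 ∈ [-0.8, 0.4) ⇒ IN Λ

1, 3, 4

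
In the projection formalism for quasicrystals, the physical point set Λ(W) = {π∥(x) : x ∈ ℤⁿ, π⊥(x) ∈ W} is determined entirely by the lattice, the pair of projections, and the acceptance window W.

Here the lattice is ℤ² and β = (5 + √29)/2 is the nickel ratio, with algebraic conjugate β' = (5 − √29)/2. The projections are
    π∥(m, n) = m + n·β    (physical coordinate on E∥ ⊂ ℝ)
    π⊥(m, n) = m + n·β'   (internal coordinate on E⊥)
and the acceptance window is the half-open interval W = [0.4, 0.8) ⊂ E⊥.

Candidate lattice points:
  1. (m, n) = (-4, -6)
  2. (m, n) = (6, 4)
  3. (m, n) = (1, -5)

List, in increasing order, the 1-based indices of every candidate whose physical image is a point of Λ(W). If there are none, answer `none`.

Numerically β ≈ 5.192582 and β' = −1/β ≈ -0.192582.
[1] lift (-4,-6): star map gives -2.844506; window check 0.4 ≤ -2.844506 < 0.8 is false → out
[2] lift (6,4): star map gives 5.229670; window check 0.4 ≤ 5.229670 < 0.8 is false → out
[3] lift (1,-5): star map gives 1.962912; window check 0.4 ≤ 1.962912 < 0.8 is false → out

none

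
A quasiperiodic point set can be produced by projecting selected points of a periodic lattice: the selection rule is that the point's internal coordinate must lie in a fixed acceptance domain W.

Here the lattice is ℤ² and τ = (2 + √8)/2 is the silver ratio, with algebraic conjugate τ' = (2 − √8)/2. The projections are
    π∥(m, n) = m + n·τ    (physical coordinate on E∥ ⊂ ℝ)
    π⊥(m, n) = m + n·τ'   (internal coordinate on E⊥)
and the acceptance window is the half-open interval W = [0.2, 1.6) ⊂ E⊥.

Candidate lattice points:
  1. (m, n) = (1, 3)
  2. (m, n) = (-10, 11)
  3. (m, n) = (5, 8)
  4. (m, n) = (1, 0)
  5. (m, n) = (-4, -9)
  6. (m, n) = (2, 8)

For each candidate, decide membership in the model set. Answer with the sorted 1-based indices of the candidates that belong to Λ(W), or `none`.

4

Compute τ' = (2−√8)/2 = -0.4142, so π⊥(m,n) = m -0.4142·n.
#1 (1,3): internal coord 1 + (3)·τ' = -0.2426; -0.2426 ∉ [0.2, 1.6) → out
#2 (-10,11): internal coord -10 + (11)·τ' = -14.5563; -14.5563 ∉ [0.2, 1.6) → out
#3 (5,8): internal coord 5 + (8)·τ' = +1.6863; +1.6863 ∉ [0.2, 1.6) → out
#4 (1,0): internal coord 1 + (0)·τ' = +1.0000; +1.0000 ∈ [0.2, 1.6) → IN Λ
#5 (-4,-9): internal coord -4 + (-9)·τ' = -0.2721; -0.2721 ∉ [0.2, 1.6) → out
#6 (2,8): internal coord 2 + (8)·τ' = -1.3137; -1.3137 ∉ [0.2, 1.6) → out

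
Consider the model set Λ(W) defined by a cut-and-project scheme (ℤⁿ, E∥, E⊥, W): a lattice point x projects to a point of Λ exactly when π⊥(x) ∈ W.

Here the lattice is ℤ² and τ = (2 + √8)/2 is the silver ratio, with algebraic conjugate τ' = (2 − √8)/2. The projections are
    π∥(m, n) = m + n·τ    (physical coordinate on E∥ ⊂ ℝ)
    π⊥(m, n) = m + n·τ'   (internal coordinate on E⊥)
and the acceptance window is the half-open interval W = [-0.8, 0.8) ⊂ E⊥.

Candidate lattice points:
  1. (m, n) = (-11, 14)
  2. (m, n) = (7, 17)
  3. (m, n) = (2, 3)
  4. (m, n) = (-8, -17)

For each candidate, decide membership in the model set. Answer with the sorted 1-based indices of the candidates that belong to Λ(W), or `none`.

τ' = (2−√8)/2 ≈ -0.41421.
[1] lift (-11,14): star map gives -16.79899; window check -0.8 ≤ -16.79899 < 0.8 is false → out
[2] lift (7,17): star map gives -0.04163; window check -0.8 ≤ -0.04163 < 0.8 is true → IN Λ
[3] lift (2,3): star map gives 0.75736; window check -0.8 ≤ 0.75736 < 0.8 is true → IN Λ
[4] lift (-8,-17): star map gives -0.95837; window check -0.8 ≤ -0.95837 < 0.8 is false → out

2, 3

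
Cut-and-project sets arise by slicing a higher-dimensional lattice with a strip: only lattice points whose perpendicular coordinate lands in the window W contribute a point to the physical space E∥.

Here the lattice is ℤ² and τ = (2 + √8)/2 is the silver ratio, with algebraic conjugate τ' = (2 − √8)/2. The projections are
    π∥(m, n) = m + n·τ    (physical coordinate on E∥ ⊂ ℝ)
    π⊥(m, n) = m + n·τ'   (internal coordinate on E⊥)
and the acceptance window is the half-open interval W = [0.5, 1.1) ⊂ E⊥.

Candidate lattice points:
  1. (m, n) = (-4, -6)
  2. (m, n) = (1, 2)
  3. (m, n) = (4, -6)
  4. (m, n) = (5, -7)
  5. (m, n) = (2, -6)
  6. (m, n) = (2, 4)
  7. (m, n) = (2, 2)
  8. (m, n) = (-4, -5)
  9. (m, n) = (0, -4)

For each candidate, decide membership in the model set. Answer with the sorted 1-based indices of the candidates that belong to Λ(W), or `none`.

none

τ' = (2−√8)/2 ≈ -0.4142.
#1 (-4,-6): internal coord -4 + (-6)·τ' = -1.5147; -1.5147 ∉ [0.5, 1.1) → out
#2 (1,2): internal coord 1 + (2)·τ' = +0.1716; +0.1716 ∉ [0.5, 1.1) → out
#3 (4,-6): internal coord 4 + (-6)·τ' = +6.4853; +6.4853 ∉ [0.5, 1.1) → out
#4 (5,-7): internal coord 5 + (-7)·τ' = +7.8995; +7.8995 ∉ [0.5, 1.1) → out
#5 (2,-6): internal coord 2 + (-6)·τ' = +4.4853; +4.4853 ∉ [0.5, 1.1) → out
#6 (2,4): internal coord 2 + (4)·τ' = +0.3431; +0.3431 ∉ [0.5, 1.1) → out
#7 (2,2): internal coord 2 + (2)·τ' = +1.1716; +1.1716 ∉ [0.5, 1.1) → out
#8 (-4,-5): internal coord -4 + (-5)·τ' = -1.9289; -1.9289 ∉ [0.5, 1.1) → out
#9 (0,-4): internal coord 0 + (-4)·τ' = +1.6569; +1.6569 ∉ [0.5, 1.1) → out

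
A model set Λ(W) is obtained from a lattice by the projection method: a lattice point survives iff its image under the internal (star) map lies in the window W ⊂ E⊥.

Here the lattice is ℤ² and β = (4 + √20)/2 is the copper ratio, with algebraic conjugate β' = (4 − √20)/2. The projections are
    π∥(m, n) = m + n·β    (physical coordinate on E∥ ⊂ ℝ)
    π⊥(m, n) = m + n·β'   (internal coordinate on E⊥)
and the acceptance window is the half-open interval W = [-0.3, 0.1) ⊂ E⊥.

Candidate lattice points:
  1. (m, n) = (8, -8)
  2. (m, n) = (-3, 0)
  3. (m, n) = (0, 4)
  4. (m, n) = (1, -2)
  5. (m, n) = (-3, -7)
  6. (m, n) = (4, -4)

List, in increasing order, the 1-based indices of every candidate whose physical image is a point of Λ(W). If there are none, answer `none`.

β' = (4−√20)/2 ≈ -0.23607.
candidate 1: (m,n)=(8,-8) → π∥ = 8-8·β ≈ -25.88854, π⊥ = 8-8·β' ≈ 9.88854 ∉ [-0.3, 0.1) ⇒ out
candidate 2: (m,n)=(-3,0) → π∥ = -3+0·β ≈ -3.00000, π⊥ = -3+0·β' ≈ -3.00000 ∉ [-0.3, 0.1) ⇒ out
candidate 3: (m,n)=(0,4) → π∥ = 0+4·β ≈ 16.94427, π⊥ = 0+4·β' ≈ -0.94427 ∉ [-0.3, 0.1) ⇒ out
candidate 4: (m,n)=(1,-2) → π∥ = 1-2·β ≈ -7.47214, π⊥ = 1-2·β' ≈ 1.47214 ∉ [-0.3, 0.1) ⇒ out
candidate 5: (m,n)=(-3,-7) → π∥ = -3-7·β ≈ -32.65248, π⊥ = -3-7·β' ≈ -1.34752 ∉ [-0.3, 0.1) ⇒ out
candidate 6: (m,n)=(4,-4) → π∥ = 4-4·β ≈ -12.94427, π⊥ = 4-4·β' ≈ 4.94427 ∉ [-0.3, 0.1) ⇒ out

none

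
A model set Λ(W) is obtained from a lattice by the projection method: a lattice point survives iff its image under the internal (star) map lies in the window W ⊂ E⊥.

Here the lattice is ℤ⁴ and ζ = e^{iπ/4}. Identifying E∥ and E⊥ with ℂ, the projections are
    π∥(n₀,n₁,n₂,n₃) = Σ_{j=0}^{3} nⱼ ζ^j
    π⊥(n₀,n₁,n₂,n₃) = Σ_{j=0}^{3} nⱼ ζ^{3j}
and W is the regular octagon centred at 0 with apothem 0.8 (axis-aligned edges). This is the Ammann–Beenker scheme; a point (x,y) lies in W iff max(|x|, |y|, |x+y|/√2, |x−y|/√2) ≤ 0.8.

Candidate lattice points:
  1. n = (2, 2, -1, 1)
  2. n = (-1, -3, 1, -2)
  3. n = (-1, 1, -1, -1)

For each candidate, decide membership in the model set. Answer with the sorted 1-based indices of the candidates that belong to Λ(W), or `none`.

none

Internal map: ζ^{3j} for j=0..3 gives (1,0), (−√2/2,√2/2), (0,−1), (√2/2,√2/2).
#1 (2, 2, -1, 1): internal (1.292893, 3.121320); octagon support 3.121320 vs apothem 0.8 → ∉ W
#2 (-1, -3, 1, -2): internal (-0.292893, -4.535534); octagon support 4.535534 vs apothem 0.8 → ∉ W
#3 (-1, 1, -1, -1): internal (-2.414214, 1.000000); octagon support 2.414214 vs apothem 0.8 → ∉ W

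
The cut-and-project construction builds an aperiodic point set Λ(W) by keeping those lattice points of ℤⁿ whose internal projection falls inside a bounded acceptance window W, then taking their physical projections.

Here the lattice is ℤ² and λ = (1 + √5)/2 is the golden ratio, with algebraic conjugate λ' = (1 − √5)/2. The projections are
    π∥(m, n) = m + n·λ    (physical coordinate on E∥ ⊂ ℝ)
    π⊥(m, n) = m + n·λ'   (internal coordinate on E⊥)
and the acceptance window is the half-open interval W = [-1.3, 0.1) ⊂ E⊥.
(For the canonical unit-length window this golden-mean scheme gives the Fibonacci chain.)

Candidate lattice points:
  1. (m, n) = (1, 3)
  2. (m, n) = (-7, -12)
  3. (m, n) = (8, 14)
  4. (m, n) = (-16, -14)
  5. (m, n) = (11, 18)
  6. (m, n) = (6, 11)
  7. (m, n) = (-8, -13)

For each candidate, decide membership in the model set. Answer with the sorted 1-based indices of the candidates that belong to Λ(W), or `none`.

Numerically λ ≈ 1.61803 and λ' = −1/λ ≈ -0.61803.
candidate 1: (m,n)=(1,3) → π∥ = 1+3·λ ≈ 5.85410, π⊥ = 1+3·λ' ≈ -0.85410 ∈ [-1.3, 0.1) ⇒ IN Λ
candidate 2: (m,n)=(-7,-12) → π∥ = -7-12·λ ≈ -26.41641, π⊥ = -7-12·λ' ≈ 0.41641 ∉ [-1.3, 0.1) ⇒ out
candidate 3: (m,n)=(8,14) → π∥ = 8+14·λ ≈ 30.65248, π⊥ = 8+14·λ' ≈ -0.65248 ∈ [-1.3, 0.1) ⇒ IN Λ
candidate 4: (m,n)=(-16,-14) → π∥ = -16-14·λ ≈ -38.65248, π⊥ = -16-14·λ' ≈ -7.34752 ∉ [-1.3, 0.1) ⇒ out
candidate 5: (m,n)=(11,18) → π∥ = 11+18·λ ≈ 40.12461, π⊥ = 11+18·λ' ≈ -0.12461 ∈ [-1.3, 0.1) ⇒ IN Λ
candidate 6: (m,n)=(6,11) → π∥ = 6+11·λ ≈ 23.79837, π⊥ = 6+11·λ' ≈ -0.79837 ∈ [-1.3, 0.1) ⇒ IN Λ
candidate 7: (m,n)=(-8,-13) → π∥ = -8-13·λ ≈ -29.03444, π⊥ = -8-13·λ' ≈ 0.03444 ∈ [-1.3, 0.1) ⇒ IN Λ

1, 3, 5, 6, 7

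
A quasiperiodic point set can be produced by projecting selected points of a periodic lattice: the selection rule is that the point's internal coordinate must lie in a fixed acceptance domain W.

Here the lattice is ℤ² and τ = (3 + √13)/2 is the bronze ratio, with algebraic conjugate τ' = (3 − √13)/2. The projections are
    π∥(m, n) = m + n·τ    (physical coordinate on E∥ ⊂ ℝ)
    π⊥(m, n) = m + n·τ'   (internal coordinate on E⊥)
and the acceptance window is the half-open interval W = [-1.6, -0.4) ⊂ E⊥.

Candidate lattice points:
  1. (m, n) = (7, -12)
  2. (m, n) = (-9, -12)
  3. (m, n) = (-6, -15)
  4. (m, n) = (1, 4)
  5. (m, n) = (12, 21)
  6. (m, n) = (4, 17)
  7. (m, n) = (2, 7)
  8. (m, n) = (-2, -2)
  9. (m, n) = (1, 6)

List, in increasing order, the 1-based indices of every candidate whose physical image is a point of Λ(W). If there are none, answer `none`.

Numerically τ ≈ 3.302776 and τ' = −1/τ ≈ -0.302776.
#1 (7,-12): internal coord 7 + (-12)·τ' = +10.633308; +10.633308 ∉ [-1.6, -0.4) → out
#2 (-9,-12): internal coord -9 + (-12)·τ' = -5.366692; -5.366692 ∉ [-1.6, -0.4) → out
#3 (-6,-15): internal coord -6 + (-15)·τ' = -1.458365; -1.458365 ∈ [-1.6, -0.4) → IN Λ
#4 (1,4): internal coord 1 + (4)·τ' = -0.211103; -0.211103 ∉ [-1.6, -0.4) → out
#5 (12,21): internal coord 12 + (21)·τ' = +5.641712; +5.641712 ∉ [-1.6, -0.4) → out
#6 (4,17): internal coord 4 + (17)·τ' = -1.147186; -1.147186 ∈ [-1.6, -0.4) → IN Λ
#7 (2,7): internal coord 2 + (7)·τ' = -0.119429; -0.119429 ∉ [-1.6, -0.4) → out
#8 (-2,-2): internal coord -2 + (-2)·τ' = -1.394449; -1.394449 ∈ [-1.6, -0.4) → IN Λ
#9 (1,6): internal coord 1 + (6)·τ' = -0.816654; -0.816654 ∈ [-1.6, -0.4) → IN Λ

3, 6, 8, 9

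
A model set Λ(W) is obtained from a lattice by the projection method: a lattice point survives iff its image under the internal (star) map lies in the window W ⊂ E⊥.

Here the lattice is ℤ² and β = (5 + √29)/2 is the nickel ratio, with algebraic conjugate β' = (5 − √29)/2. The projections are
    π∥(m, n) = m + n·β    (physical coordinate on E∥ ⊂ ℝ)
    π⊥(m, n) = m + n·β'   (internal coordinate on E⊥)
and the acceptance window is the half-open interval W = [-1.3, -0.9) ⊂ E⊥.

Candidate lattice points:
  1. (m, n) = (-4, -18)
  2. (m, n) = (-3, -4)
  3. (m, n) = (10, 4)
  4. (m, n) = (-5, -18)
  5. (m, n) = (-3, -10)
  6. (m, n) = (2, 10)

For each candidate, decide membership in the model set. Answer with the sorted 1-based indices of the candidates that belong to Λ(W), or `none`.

5

β' = (5−√29)/2 ≈ -0.192582.
[1] lift (-4,-18): star map gives -0.533517; window check -1.3 ≤ -0.533517 < -0.9 is false → out
[2] lift (-3,-4): star map gives -2.229670; window check -1.3 ≤ -2.229670 < -0.9 is false → out
[3] lift (10,4): star map gives 9.229670; window check -1.3 ≤ 9.229670 < -0.9 is false → out
[4] lift (-5,-18): star map gives -1.533517; window check -1.3 ≤ -1.533517 < -0.9 is false → out
[5] lift (-3,-10): star map gives -1.074176; window check -1.3 ≤ -1.074176 < -0.9 is true → IN Λ
[6] lift (2,10): star map gives 0.074176; window check -1.3 ≤ 0.074176 < -0.9 is false → out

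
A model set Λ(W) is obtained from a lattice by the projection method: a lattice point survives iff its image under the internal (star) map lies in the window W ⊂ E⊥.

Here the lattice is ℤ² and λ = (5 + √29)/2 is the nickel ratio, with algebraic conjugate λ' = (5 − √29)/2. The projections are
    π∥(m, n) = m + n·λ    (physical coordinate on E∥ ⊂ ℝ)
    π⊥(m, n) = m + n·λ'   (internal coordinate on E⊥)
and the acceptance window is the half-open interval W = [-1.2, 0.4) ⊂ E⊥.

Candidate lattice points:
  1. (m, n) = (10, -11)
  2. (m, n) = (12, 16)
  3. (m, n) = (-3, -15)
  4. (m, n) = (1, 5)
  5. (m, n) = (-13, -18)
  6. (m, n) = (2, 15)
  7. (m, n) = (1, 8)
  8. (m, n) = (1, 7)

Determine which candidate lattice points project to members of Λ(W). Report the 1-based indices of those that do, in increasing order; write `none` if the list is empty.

3, 4, 6, 7, 8

Numerically λ ≈ 5.1926 and λ' = −1/λ ≈ -0.1926.
candidate 1: (m,n)=(10,-11) → π∥ = 10-11·λ ≈ -47.1184, π⊥ = 10-11·λ' ≈ 12.1184 ∉ [-1.2, 0.4) ⇒ out
candidate 2: (m,n)=(12,16) → π∥ = 12+16·λ ≈ 95.0813, π⊥ = 12+16·λ' ≈ 8.9187 ∉ [-1.2, 0.4) ⇒ out
candidate 3: (m,n)=(-3,-15) → π∥ = -3-15·λ ≈ -80.8887, π⊥ = -3-15·λ' ≈ -0.1113 ∈ [-1.2, 0.4) ⇒ IN Λ
candidate 4: (m,n)=(1,5) → π∥ = 1+5·λ ≈ 26.9629, π⊥ = 1+5·λ' ≈ 0.0371 ∈ [-1.2, 0.4) ⇒ IN Λ
candidate 5: (m,n)=(-13,-18) → π∥ = -13-18·λ ≈ -106.4665, π⊥ = -13-18·λ' ≈ -9.5335 ∉ [-1.2, 0.4) ⇒ out
candidate 6: (m,n)=(2,15) → π∥ = 2+15·λ ≈ 79.8887, π⊥ = 2+15·λ' ≈ -0.8887 ∈ [-1.2, 0.4) ⇒ IN Λ
candidate 7: (m,n)=(1,8) → π∥ = 1+8·λ ≈ 42.5407, π⊥ = 1+8·λ' ≈ -0.5407 ∈ [-1.2, 0.4) ⇒ IN Λ
candidate 8: (m,n)=(1,7) → π∥ = 1+7·λ ≈ 37.3481, π⊥ = 1+7·λ' ≈ -0.3481 ∈ [-1.2, 0.4) ⇒ IN Λ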